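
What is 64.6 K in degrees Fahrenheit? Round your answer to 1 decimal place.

K = (°F + 459.67) × 5/9.
Applying the formula gives -343.4 °F.

-343.4 °F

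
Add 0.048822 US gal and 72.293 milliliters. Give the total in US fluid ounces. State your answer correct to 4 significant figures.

8.694 US fluid ounces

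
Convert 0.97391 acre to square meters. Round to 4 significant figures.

1 acre = 4046.86 m².
Then 0.97391 × 4046.86 ≈ 3941 m².

3941 m²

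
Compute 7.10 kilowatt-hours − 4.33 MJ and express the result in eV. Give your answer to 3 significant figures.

7.10 kWh = 1.59533e+26 eV and 4.33 MJ = 2.70257e+25 eV.
1.59533e+26 − 2.70257e+25 ≈ 1.33e+26 eV.

1.33e+26 eV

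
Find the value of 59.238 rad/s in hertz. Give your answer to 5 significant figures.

9.4280 hertz

1 radian per second = 0.159155 Hz.
Thus 59.238 × 0.159155 ≈ 9.4280 Hz.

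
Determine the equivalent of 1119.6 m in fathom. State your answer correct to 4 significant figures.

1 m = 0.546807 fathoms.
So 1119.6 × 0.546807 ≈ 612.2 fathom.

612.2 fathom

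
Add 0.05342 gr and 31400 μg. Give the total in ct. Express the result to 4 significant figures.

0.1743 ct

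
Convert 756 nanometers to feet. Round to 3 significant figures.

1 nm = 3.28084e-9 ft.
756 × 3.28084e-9 ≈ 2.48e-6 ft.

2.48e-6 ft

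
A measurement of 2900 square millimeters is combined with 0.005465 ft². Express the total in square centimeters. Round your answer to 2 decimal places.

2900 mm² = 29.0000 cm² and 0.005465 ft² = 5.07715 cm².
29.0000 + 5.07715 ≈ 34.08 cm².

34.08 cm²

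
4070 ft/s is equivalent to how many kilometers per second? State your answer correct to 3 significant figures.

1 ft/s = 0.000304800 km/s.
4070 × 0.000304800 ≈ 1.24 km/s.

1.24 kilometers per second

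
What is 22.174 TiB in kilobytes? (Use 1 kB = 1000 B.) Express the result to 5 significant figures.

2.4381 × 10^10 kB

1 TiB = 1.09951 × 10^9 kB.
So 22.174 × 1.09951 × 10^9 ≈ 2.4381 × 10^10 kB.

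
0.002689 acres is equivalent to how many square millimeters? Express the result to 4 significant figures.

1 acre = 4.04686e+9 mm².
0.002689 × 4.04686e+9 ≈ 1.088e+7 mm².

1.088e+7 mm²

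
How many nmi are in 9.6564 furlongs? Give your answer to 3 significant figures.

1.05 nautical miles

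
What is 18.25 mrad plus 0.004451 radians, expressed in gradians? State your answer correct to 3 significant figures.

1.45 gradians

18.25 mrad = 1.16183 grad and 0.004451 rad = 0.283359 grad.
1.16183 + 0.283359 ≈ 1.45 grad.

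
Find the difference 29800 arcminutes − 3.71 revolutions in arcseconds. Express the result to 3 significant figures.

-3.02e+6 arcsec

29800 arcmin = 1.78800e+6 arcsec and 3.71 rev = 4.80816e+6 arcsec.
1.78800e+6 − 4.80816e+6 ≈ -3.02e+6 arcsec.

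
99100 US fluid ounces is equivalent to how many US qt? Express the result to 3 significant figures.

3100 US qt

1 US fl oz = 0.0312500 US qt.
Thus 99100 × 0.0312500 ≈ 3100 US qt.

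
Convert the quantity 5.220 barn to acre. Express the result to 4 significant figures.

1 barn = 2.47105 × 10^-32 acres.
So 5.220 × 2.47105 × 10^-32 ≈ 1.290 × 10^-31 acre.

1.290 × 10^-31 acre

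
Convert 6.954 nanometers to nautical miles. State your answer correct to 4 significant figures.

1 nm = 5.39957e-13 nmi.
Thus 6.954 × 5.39957e-13 ≈ 3.755e-12 nmi.

3.755e-12 nmi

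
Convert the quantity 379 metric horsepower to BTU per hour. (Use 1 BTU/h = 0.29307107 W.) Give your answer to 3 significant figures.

951000 BTU per hour

1 metric horsepower = 2509.63 BTU/h.
Then 379 × 2509.63 ≈ 951000 BTU/h.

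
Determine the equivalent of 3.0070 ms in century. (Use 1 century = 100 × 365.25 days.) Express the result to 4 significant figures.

9.529 × 10^-13 century

1 ms = 3.16881 × 10^-13 centuries.
Thus 3.0070 × 3.16881 × 10^-13 ≈ 9.529 × 10^-13 century.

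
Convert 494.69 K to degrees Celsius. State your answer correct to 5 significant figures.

K = °C + 273.15.
Applying the formula gives 221.54 °C.

221.54 °C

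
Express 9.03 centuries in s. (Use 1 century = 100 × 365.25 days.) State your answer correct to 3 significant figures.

1 century = 3.15576 × 10^9 seconds.
Thus 9.03 × 3.15576 × 10^9 ≈ 2.85 × 10^10 s.

2.85 × 10^10 seconds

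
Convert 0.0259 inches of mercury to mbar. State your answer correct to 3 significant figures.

1 inHg = 33.8639 millibar.
Then 0.0259 × 33.8639 ≈ 0.877 mbar.

0.877 mbar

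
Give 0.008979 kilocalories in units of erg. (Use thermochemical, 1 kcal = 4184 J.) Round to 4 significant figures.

3.757 × 10^8 ergs

1 kilocalorie = 4.18400 × 10^10 erg.
So 0.008979 × 4.18400 × 10^10 ≈ 3.757 × 10^8 erg.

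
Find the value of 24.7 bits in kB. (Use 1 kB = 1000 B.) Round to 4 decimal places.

1 bit = 0.000125000 kilobytes.
Then 24.7 × 0.000125000 ≈ 0.0031 kB.

0.0031 kB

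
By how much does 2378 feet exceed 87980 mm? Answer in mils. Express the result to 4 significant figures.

2.507e+7 mils

2378 ft = 2.85360e+7 mil and 87980 mm = 3.46378e+6 mil.
2.85360e+7 − 3.46378e+6 ≈ 2.507e+7 mil.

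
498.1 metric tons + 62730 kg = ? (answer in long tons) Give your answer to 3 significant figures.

552 long tons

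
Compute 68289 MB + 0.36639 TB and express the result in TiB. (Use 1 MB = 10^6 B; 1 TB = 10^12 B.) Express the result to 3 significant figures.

68289 MB = 0.0621085 TiB and 0.36639 TB = 0.333230 TiB.
0.0621085 + 0.333230 ≈ 0.395 TiB.

0.395 TiB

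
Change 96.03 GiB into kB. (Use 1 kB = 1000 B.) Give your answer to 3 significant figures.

1 gibibyte = 1.07374 × 10^6 kB.
Thus 96.03 × 1.07374 × 10^6 ≈ 1.03 × 10^8 kB.

1.03 × 10^8 kB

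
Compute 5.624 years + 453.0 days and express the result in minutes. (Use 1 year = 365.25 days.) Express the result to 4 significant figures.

3.610e+6 minutes

5.624 yr = 2.95800e+6 min and 453.0 d = 652320 min.
2.95800e+6 + 652320 ≈ 3.610e+6 min.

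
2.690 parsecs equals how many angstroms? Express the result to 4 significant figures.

1 pc = 3.08568 × 10^26 angstroms.
Thus 2.690 × 3.08568 × 10^26 ≈ 8.300 × 10^26 Å.

8.300 × 10^26 Å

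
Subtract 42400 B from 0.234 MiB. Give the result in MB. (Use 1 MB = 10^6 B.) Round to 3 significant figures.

0.203 megabytes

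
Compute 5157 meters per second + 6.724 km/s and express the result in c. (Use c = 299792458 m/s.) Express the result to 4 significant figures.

3.963e-5 c

5157 m/s = 1.72019e-5 c and 6.724 km/s = 2.24288e-5 c.
1.72019e-5 + 2.24288e-5 ≈ 3.963e-5 c.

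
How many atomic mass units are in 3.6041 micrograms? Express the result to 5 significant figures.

2.1704e+18 u

1 μg = 6.02214e+17 u.
Thus 3.6041 × 6.02214e+17 ≈ 2.1704e+18 u.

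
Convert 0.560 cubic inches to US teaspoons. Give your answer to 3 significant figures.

1.86 US teaspoons

1 cubic inch = 3.32468 US tsp.
Then 0.560 × 3.32468 ≈ 1.86 US tsp.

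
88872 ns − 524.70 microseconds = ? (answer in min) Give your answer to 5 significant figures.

-7.2638 × 10^-6 min

88872 ns = 1.48120 × 10^-6 min and 524.70 μs = 8.74500 × 10^-6 min.
1.48120 × 10^-6 − 8.74500 × 10^-6 ≈ -7.2638 × 10^-6 min.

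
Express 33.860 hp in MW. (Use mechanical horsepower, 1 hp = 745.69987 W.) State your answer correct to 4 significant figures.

1 horsepower = 0.000745700 MW.
33.860 × 0.000745700 ≈ 0.02525 MW.

0.02525 MW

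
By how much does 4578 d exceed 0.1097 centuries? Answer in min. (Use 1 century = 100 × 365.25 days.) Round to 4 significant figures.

822500 min

4578 d = 6.59232e+6 min and 0.1097 century = 5.76978e+6 min.
6.59232e+6 − 5.76978e+6 ≈ 822500 min.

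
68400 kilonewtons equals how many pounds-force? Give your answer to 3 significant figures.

1 kilonewton = 224.809 lbf.
Then 68400 × 224.809 ≈ 1.54e+7 lbf.

1.54e+7 pounds-force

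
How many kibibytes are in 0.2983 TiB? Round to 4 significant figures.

3.203 × 10^8 kibibytes

1 tebibyte = 1.07374 × 10^9 kibibytes.
0.2983 × 1.07374 × 10^9 ≈ 3.203 × 10^8 KiB.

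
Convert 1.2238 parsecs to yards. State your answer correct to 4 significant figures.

1 pc = 3.37454e+16 yd.
So 1.2238 × 3.37454e+16 ≈ 4.130e+16 yd.

4.130e+16 yards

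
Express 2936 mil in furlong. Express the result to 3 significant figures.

0.000371 furlong

1 mil = 1.26263 × 10^-7 furlongs.
2936 × 1.26263 × 10^-7 ≈ 0.000371 furlong.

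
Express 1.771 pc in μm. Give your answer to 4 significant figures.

1 parsec = 3.08568 × 10^22 micrometers.
Then 1.771 × 3.08568 × 10^22 ≈ 5.465 × 10^22 μm.

5.465 × 10^22 micrometers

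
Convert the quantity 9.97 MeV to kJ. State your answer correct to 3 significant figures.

1 MeV = 1.60218 × 10^-16 kJ.
Then 9.97 × 1.60218 × 10^-16 ≈ 1.60 × 10^-15 kJ.

1.60 × 10^-15 kJ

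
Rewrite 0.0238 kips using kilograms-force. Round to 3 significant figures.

10.8 kgf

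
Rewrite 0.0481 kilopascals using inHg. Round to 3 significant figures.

1 kPa = 0.295300 inches of mercury.
0.0481 × 0.295300 ≈ 0.0142 inHg.

0.0142 inHg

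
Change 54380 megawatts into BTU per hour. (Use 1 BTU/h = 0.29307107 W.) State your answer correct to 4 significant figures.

1.856 × 10^11 BTU/h

1 MW = 3.41214 × 10^6 BTU/h.
Then 54380 × 3.41214 × 10^6 ≈ 1.856 × 10^11 BTU/h.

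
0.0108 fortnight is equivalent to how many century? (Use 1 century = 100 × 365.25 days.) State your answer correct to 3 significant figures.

4.14 × 10^-6 centuries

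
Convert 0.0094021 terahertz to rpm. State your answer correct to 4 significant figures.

5.641e+11 revolutions per minute

1 terahertz = 6.00000e+13 rpm.
Thus 0.0094021 × 6.00000e+13 ≈ 5.641e+11 rpm.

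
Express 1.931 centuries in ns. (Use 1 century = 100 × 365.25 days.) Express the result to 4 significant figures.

6.094e+18 ns

1 century = 3.15576e+18 ns.
So 1.931 × 3.15576e+18 ≈ 6.094e+18 ns.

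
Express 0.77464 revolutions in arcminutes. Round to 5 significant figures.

1 rev = 21600.0 arcmin.
Then 0.77464 × 21600.0 ≈ 16732 arcmin.

16732 arcmin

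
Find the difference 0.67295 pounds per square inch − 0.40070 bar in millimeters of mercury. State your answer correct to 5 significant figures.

-265.75 mmHg

0.67295 psi = 34.8016 mmHg and 0.40070 bar = 300.550 mmHg.
34.8016 − 300.550 ≈ -265.75 mmHg.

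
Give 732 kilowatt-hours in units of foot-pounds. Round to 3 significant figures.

1 kilowatt-hour = 2.65522 × 10^6 ft·lbf.
Then 732 × 2.65522 × 10^6 ≈ 1.94 × 10^9 ft·lbf.

1.94 × 10^9 ft·lbf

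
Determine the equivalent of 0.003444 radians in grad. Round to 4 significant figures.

0.2193 grad

1 radian = 63.6620 gradians.
So 0.003444 × 63.6620 ≈ 0.2193 grad.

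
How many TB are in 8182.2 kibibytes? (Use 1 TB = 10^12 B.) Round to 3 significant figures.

8.38e-6 TB

1 KiB = 1.02400e-9 terabytes.
Then 8182.2 × 1.02400e-9 ≈ 8.38e-6 TB.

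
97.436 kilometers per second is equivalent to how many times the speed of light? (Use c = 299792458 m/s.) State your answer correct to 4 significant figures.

0.0003250 c

1 kilometer per second = 3.33564 × 10^-6 c.
So 97.436 × 3.33564 × 10^-6 ≈ 0.0003250 c.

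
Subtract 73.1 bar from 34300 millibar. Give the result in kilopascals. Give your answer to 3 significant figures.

34300 mbar = 3430.00 kPa and 73.1 bar = 7310.00 kPa.
3430.00 − 7310.00 ≈ -3880 kPa.

-3880 kPa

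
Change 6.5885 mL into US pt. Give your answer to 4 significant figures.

0.01392 US pints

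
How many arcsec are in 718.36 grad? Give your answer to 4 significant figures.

2.327e+6 arcseconds

1 grad = 3240.00 arcsec.
Thus 718.36 × 3240.00 ≈ 2.327e+6 arcsec.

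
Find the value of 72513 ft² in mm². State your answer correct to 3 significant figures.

1 square foot = 92903.0 square millimeters.
Thus 72513 × 92903.0 ≈ 6.74e+9 mm².

6.74e+9 mm²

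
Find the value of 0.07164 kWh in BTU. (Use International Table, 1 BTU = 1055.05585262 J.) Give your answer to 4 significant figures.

244.4 BTU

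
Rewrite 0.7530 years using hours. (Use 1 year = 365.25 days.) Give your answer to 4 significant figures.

1 year = 8766.00 h.
Then 0.7530 × 8766.00 ≈ 6601 h.

6601 hours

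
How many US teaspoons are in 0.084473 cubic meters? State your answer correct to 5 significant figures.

1 m³ = 202884 US teaspoons.
Then 0.084473 × 202884 ≈ 17138 US tsp.

17138 US tsp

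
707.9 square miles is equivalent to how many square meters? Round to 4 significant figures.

1.833 × 10^9 m²

1 square mile = 2.58999 × 10^6 m².
So 707.9 × 2.58999 × 10^6 ≈ 1.833 × 10^9 m².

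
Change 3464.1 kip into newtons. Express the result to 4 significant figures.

1 kip = 4448.22 newtons.
So 3464.1 × 4448.22 ≈ 1.541 × 10^7 N.

1.541 × 10^7 N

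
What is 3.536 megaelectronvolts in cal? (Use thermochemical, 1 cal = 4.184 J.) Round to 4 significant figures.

1 MeV = 3.82929e-14 calories.
3.536 × 3.82929e-14 ≈ 1.354e-13 cal.

1.354e-13 cal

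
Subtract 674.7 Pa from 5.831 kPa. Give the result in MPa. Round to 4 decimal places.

0.0052 megapascals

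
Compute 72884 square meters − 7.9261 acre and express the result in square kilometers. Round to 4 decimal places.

72884 m² = 0.0728840 km² and 7.9261 acre = 0.0320758 km².
0.0728840 − 0.0320758 ≈ 0.0408 km².

0.0408 km²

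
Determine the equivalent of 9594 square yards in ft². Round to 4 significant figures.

86350 ft²

1 square yard = 9.00000 ft².
Thus 9594 × 9.00000 ≈ 86350 ft².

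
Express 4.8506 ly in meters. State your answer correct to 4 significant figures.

1 ly = 9.46073e+15 meters.
Then 4.8506 × 9.46073e+15 ≈ 4.589e+16 m.

4.589e+16 meters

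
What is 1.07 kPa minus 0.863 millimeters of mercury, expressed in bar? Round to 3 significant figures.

1.07 kPa = 0.0107000 bar and 0.863 mmHg = 0.00115057 bar.
0.0107000 − 0.00115057 ≈ 0.00955 bar.

0.00955 bar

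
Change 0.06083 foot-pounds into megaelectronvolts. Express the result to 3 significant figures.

1 ft·lbf = 8.46235e+12 megaelectronvolts.
Thus 0.06083 × 8.46235e+12 ≈ 5.15e+11 MeV.

5.15e+11 megaelectronvolts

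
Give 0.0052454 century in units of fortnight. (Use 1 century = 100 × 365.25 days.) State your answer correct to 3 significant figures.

13.7 fortnight

1 century = 2608.93 fortnights.
Thus 0.0052454 × 2608.93 ≈ 13.7 fortnight.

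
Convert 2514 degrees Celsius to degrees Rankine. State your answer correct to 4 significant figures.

5017 degrees Rankine

°R = (°C + 273.15) × 9/5.
Applying the formula gives 5017 °R.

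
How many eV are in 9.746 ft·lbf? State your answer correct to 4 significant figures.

1 ft·lbf = 8.46235 × 10^18 eV.
Then 9.746 × 8.46235 × 10^18 ≈ 8.247 × 10^19 eV.

8.247 × 10^19 eV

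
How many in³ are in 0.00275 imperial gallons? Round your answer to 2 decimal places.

0.76 cubic inches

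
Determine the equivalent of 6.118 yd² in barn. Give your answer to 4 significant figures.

1 yd² = 8.36127 × 10^27 barn.
6.118 × 8.36127 × 10^27 ≈ 5.115 × 10^28 barn.

5.115 × 10^28 barns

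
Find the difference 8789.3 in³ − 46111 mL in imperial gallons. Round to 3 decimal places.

21.539 imperial gallons

8789.3 in³ = 31.6824 imp gal and 46111 mL = 10.1430 imp gal.
31.6824 − 10.1430 ≈ 21.539 imp gal.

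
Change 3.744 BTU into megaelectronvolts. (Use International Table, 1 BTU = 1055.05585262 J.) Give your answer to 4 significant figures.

1 British thermal unit = 6.58514 × 10^15 megaelectronvolts.
Thus 3.744 × 6.58514 × 10^15 ≈ 2.465 × 10^16 MeV.

2.465 × 10^16 MeV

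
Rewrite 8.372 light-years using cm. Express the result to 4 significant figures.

7.921e+18 cm

1 ly = 9.46073e+17 centimeters.
Thus 8.372 × 9.46073e+17 ≈ 7.921e+18 cm.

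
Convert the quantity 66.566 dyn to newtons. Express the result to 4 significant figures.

0.0006657 N

1 dyn = 1.00000e-5 newtons.
Then 66.566 × 1.00000e-5 ≈ 0.0006657 N.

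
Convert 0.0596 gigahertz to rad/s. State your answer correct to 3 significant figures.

3.74e+8 rad/s

1 gigahertz = 6.28319e+9 radians per second.
So 0.0596 × 6.28319e+9 ≈ 3.74e+8 rad/s.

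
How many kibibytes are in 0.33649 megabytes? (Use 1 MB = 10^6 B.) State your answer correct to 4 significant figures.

328.6 kibibytes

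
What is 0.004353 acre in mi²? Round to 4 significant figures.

1 acre = 0.00156250 mi².
Thus 0.004353 × 0.00156250 ≈ 6.802e-6 mi².

6.802e-6 square miles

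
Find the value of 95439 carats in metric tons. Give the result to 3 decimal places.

0.019 t

1 carat = 2.00000e-7 t.
Then 95439 × 2.00000e-7 ≈ 0.019 t.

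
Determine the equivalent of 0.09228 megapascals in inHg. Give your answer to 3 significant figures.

1 MPa = 295.300 inHg.
0.09228 × 295.300 ≈ 27.3 inHg.

27.3 inches of mercury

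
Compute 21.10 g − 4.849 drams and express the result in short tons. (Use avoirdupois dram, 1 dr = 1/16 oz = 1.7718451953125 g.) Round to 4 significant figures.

1.379 × 10^-5 short ton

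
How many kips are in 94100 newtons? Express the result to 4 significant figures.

21.15 kip

1 N = 0.000224809 kips.
Then 94100 × 0.000224809 ≈ 21.15 kip.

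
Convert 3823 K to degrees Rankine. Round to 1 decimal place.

°R = K × 9/5.
Applying the formula gives 6881.4 °R.

6881.4 °R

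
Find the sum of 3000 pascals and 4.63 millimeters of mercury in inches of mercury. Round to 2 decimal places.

3000 Pa = 0.885899 inHg and 4.63 mmHg = 0.182283 inHg.
0.885899 + 0.182283 ≈ 1.07 inHg.

1.07 inHg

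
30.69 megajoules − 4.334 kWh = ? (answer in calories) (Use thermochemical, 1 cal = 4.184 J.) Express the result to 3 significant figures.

30.69 MJ = 7.33509 × 10^6 cal and 4.334 kWh = 3.72906 × 10^6 cal.
7.33509 × 10^6 − 3.72906 × 10^6 ≈ 3.61 × 10^6 cal.

3.61 × 10^6 cal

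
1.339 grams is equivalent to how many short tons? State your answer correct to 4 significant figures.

1.476 × 10^-6 short ton

1 gram = 1.10231 × 10^-6 short ton.
So 1.339 × 1.10231 × 10^-6 ≈ 1.476 × 10^-6 short ton.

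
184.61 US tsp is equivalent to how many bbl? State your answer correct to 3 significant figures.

1 US teaspoon = 3.10020e-5 oil barrels.
So 184.61 × 3.10020e-5 ≈ 0.00572 bbl.

0.00572 bbl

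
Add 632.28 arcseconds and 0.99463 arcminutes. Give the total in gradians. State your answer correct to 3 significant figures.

0.214 grad

632.28 arcsec = 0.195148 grad and 0.99463 arcmin = 0.0184191 grad.
0.195148 + 0.0184191 ≈ 0.214 grad.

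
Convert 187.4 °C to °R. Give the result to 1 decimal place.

°R = (°C + 273.15) × 9/5.
Applying the formula gives 829.0 °R.

829.0 degrees Rankine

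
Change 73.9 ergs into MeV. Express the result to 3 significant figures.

4.61 × 10^7 MeV

1 erg = 624151 MeV.
73.9 × 624151 ≈ 4.61 × 10^7 MeV.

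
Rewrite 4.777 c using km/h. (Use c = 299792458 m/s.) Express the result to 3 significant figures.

1 speed of light = 1.07925 × 10^9 kilometers per hour.
Thus 4.777 × 1.07925 × 10^9 ≈ 5.16 × 10^9 km/h.

5.16 × 10^9 kilometers per hour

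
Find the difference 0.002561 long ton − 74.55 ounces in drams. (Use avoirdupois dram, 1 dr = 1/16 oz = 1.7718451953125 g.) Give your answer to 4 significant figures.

275.8 dr

0.002561 long ton = 1468.58 dr and 74.55 oz = 1192.80 dr.
1468.58 − 1192.80 ≈ 275.8 dr.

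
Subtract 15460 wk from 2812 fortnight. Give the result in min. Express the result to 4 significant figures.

-9.915e+7 minutes

2812 fortnight = 5.66899e+7 min and 15460 wk = 1.55837e+8 min.
5.66899e+7 − 1.55837e+8 ≈ -9.915e+7 min.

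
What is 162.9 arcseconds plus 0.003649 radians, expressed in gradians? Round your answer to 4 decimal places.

0.2826 gradians

162.9 arcsec = 0.0502778 grad and 0.003649 rad = 0.232303 grad.
0.0502778 + 0.232303 ≈ 0.2826 grad.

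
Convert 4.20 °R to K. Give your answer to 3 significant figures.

2.33 K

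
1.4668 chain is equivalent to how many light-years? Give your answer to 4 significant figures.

3.119 × 10^-15 ly

1 chain = 2.12635 × 10^-15 ly.
Thus 1.4668 × 2.12635 × 10^-15 ≈ 3.119 × 10^-15 ly.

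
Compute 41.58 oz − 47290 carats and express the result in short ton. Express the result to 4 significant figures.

-0.009126 short ton

41.58 oz = 0.001299375 short ton and 47290 ct = 0.01042566 short ton.
0.001299375 − 0.01042566 ≈ -0.009126 short ton.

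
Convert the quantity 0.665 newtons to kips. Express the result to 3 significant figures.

0.000149 kips

1 newton = 0.000224809 kip.
0.665 × 0.000224809 ≈ 0.000149 kip.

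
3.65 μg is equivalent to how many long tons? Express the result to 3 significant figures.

3.59e-12 long ton

1 μg = 9.84207e-13 long ton.
So 3.65 × 9.84207e-13 ≈ 3.59e-12 long ton.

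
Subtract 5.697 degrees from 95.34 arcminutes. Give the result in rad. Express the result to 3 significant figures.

-0.0717 radians

95.34 arcmin = 0.0277333 rad and 5.697 ° = 0.0994314 rad.
0.0277333 − 0.0994314 ≈ -0.0717 rad.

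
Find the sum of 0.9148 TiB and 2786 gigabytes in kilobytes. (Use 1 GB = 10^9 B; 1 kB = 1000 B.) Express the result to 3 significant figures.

0.9148 TiB = 1.00583 × 10^9 kB and 2786 GB = 2.78600 × 10^9 kB.
1.00583 × 10^9 + 2.78600 × 10^9 ≈ 3.79 × 10^9 kB.

3.79 × 10^9 kB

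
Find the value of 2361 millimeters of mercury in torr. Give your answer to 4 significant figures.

2361 torr

1 millimeter of mercury = 1.00000 torr.
Thus 2361 × 1.00000 ≈ 2361 torr.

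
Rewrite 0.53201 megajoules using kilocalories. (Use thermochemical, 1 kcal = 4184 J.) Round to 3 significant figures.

127 kilocalories

1 MJ = 239.006 kcal.
0.53201 × 239.006 ≈ 127 kcal.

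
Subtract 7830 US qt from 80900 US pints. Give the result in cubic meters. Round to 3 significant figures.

30.9 m³

80900 US pt = 38.2800 m³ and 7830 US qt = 7.40994 m³.
38.2800 − 7.40994 ≈ 30.9 m³.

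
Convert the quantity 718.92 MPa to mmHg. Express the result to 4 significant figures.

5.392e+6 mmHg

1 megapascal = 7500.62 mmHg.
Thus 718.92 × 7500.62 ≈ 5.392e+6 mmHg.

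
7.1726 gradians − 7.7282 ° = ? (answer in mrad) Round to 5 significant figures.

7.1726 grad = 112.667 mrad and 7.7282 ° = 134.883 mrad.
112.667 − 134.883 ≈ -22.216 mrad.

-22.216 milliradians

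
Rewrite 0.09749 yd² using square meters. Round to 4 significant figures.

1 yd² = 0.836127 square meters.
Then 0.09749 × 0.836127 ≈ 0.08151 m².

0.08151 square meters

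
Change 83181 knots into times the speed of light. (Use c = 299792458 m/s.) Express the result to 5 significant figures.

0.00014274 c

1 kn = 1.71600e-9 c.
Then 83181 × 1.71600e-9 ≈ 0.00014274 c.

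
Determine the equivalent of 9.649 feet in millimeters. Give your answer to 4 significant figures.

2941 mm

1 ft = 304.800 millimeters.
Thus 9.649 × 304.800 ≈ 2941 mm.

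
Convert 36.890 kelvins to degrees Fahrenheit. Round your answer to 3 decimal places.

K = (°F + 459.67) × 5/9.
Applying the formula gives -393.268 °F.

-393.268 degrees Fahrenheit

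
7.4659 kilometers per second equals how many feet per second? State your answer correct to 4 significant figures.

24490 ft/s

1 km/s = 3280.84 feet per second.
So 7.4659 × 3280.84 ≈ 24490 ft/s.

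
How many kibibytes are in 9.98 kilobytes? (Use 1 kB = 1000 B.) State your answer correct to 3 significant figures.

1 kilobyte = 0.9765625 kibibytes.
Thus 9.98 × 0.9765625 ≈ 9.75 KiB.

9.75 KiB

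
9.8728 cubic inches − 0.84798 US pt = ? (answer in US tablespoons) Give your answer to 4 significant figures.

9.8728 in³ = 10.9413 US tbsp and 0.84798 US pt = 27.1354 US tbsp.
10.9413 − 27.1354 ≈ -16.19 US tbsp.

-16.19 US tbsp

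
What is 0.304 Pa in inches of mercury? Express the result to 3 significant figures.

1 Pa = 0.000295300 inHg.
Then 0.304 × 0.000295300 ≈ 8.98e-5 inHg.

8.98e-5 inches of mercury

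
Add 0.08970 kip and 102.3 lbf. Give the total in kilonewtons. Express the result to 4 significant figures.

0.08970 kip = 0.399005 kN and 102.3 lbf = 0.455053 kN.
0.399005 + 0.455053 ≈ 0.8541 kN.

0.8541 kN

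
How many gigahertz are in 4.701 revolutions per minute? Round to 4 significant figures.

7.835 × 10^-11 GHz

1 revolution per minute = 1.66667 × 10^-11 GHz.
Then 4.701 × 1.66667 × 10^-11 ≈ 7.835 × 10^-11 GHz.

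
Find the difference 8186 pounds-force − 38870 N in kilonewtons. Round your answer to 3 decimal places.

8186 lbf = 36.4131 kN and 38870 N = 38.8700 kN.
36.4131 − 38.8700 ≈ -2.457 kN.

-2.457 kN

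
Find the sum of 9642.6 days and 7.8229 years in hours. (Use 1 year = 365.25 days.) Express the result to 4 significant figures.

9642.6 d = 231422 h and 7.8229 yr = 68575.5 h.
231422 + 68575.5 ≈ 300000 h.

300000 hours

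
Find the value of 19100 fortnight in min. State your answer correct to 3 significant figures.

1 fortnight = 20160.0 min.
19100 × 20160.0 ≈ 3.85 × 10^8 min.

3.85 × 10^8 min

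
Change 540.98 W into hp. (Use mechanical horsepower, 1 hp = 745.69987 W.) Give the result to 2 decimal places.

1 watt = 0.00134102 hp.
Thus 540.98 × 0.00134102 ≈ 0.73 hp.

0.73 hp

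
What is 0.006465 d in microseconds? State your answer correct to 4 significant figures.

5.586e+8 μs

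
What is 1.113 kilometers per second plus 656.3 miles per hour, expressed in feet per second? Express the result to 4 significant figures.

4614 feet per second

1.113 km/s = 3651.57 ft/s and 656.3 mph = 962.573 ft/s.
3651.57 + 962.573 ≈ 4614 ft/s.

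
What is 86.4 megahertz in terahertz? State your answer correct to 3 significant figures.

1 MHz = 1.00000 × 10^-6 terahertz.
Thus 86.4 × 1.00000 × 10^-6 ≈ 8.64 × 10^-5 THz.

8.64 × 10^-5 terahertz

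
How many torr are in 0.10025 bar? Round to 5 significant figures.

1 bar = 750.062 torr.
So 0.10025 × 750.062 ≈ 75.194 torr.

75.194 torr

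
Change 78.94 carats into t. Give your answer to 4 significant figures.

1.579 × 10^-5 t

1 ct = 2.00000 × 10^-7 t.
Thus 78.94 × 2.00000 × 10^-7 ≈ 1.579 × 10^-5 t.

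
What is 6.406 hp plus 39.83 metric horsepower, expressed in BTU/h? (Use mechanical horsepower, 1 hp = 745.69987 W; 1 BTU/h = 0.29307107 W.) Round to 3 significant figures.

6.406 hp = 16299.6 BTU/h and 39.83 PS = 99958.4 BTU/h.
16299.6 + 99958.4 ≈ 116000 BTU/h.

116000 BTU/h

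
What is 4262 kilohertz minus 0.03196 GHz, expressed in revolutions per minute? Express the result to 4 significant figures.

4262 kHz = 2.55720e+8 rpm and 0.03196 GHz = 1.91760e+9 rpm.
2.55720e+8 − 1.91760e+9 ≈ -1.662e+9 rpm.

-1.662e+9 rpm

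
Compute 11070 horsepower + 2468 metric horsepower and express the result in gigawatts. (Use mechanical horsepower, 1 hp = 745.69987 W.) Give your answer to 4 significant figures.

0.01007 GW

11070 hp = 0.00825490 GW and 2468 PS = 0.00181521 GW.
0.00825490 + 0.00181521 ≈ 0.01007 GW.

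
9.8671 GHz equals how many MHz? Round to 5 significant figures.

9867.1 megahertz

1 gigahertz = 1000.00 MHz.
9.8671 × 1000.00 ≈ 9867.1 MHz.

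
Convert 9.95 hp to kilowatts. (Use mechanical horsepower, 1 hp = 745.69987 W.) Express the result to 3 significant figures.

1 hp = 0.745700 kilowatts.
Then 9.95 × 0.745700 ≈ 7.42 kW.

7.42 kilowatts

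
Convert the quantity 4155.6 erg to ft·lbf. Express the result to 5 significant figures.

0.00030650 ft·lbf

1 erg = 7.37562e-8 ft·lbf.
Then 4155.6 × 7.37562e-8 ≈ 0.00030650 ft·lbf.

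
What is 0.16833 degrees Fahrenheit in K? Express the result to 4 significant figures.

K = (°F + 459.67) × 5/9.
Applying the formula gives 255.5 K.

255.5 kelvins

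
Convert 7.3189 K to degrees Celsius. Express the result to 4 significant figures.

-265.8 °C

K = °C + 273.15.
Applying the formula gives -265.8 °C.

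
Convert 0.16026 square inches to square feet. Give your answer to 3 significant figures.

0.00111 ft²

1 square inch = 0.00694444 ft².
So 0.16026 × 0.00694444 ≈ 0.00111 ft².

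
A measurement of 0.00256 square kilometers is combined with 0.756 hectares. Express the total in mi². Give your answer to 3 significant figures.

0.00391 mi²

0.00256 km² = 0.000988422 mi² and 0.756 ha = 0.00291893 mi².
0.000988422 + 0.00291893 ≈ 0.00391 mi².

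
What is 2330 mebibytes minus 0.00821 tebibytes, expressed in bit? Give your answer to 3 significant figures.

-5.27e+10 bit

2330 MiB = 1.95455e+10 bit and 0.00821 TiB = 7.22159e+10 bit.
1.95455e+10 − 7.22159e+10 ≈ -5.27e+10 bit.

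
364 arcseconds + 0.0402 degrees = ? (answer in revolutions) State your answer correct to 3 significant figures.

364 arcsec = 0.000280864 rev and 0.0402 ° = 0.000111667 rev.
0.000280864 + 0.000111667 ≈ 0.000393 rev.

0.000393 revolutions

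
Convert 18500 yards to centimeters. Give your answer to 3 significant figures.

1.69 × 10^6 cm

1 yd = 91.4400 centimeters.
Then 18500 × 91.4400 ≈ 1.69 × 10^6 cm.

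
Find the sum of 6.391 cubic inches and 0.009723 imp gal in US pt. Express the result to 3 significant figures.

6.391 in³ = 0.221333 US pt and 0.009723 imp gal = 0.0934147 US pt.
0.221333 + 0.0934147 ≈ 0.315 US pt.

0.315 US pints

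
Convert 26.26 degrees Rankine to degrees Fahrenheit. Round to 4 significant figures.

°R = °F + 459.67.
Applying the formula gives -433.4 °F.

-433.4 degrees Fahrenheit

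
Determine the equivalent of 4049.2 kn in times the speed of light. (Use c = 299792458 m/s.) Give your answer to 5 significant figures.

1 kn = 1.71600 × 10^-9 c.
Then 4049.2 × 1.71600 × 10^-9 ≈ 6.9484 × 10^-6 c.

6.9484 × 10^-6 c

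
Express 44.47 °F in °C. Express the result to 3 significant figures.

°C = (°F − 32) × 5/9.
Applying the formula gives 6.93 °C.

6.93 degrees Celsius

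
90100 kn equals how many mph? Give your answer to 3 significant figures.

1 knot = 1.15078 mph.
So 90100 × 1.15078 ≈ 104000 mph.

104000 mph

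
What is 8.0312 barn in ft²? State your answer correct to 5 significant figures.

8.6447 × 10^-27 square feet

1 barn = 1.07639 × 10^-27 ft².
Thus 8.0312 × 1.07639 × 10^-27 ≈ 8.6447 × 10^-27 ft².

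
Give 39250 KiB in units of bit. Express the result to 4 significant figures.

3.215e+8 bit

1 kibibyte = 8192.00 bits.
Then 39250 × 8192.00 ≈ 3.215e+8 bit.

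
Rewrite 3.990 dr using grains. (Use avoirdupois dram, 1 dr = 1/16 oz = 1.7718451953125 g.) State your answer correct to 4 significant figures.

109.1 gr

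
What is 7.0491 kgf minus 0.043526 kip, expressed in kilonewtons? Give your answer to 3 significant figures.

-0.124 kN

7.0491 kgf = 0.0691281 kN and 0.043526 kip = 0.193613 kN.
0.0691281 − 0.193613 ≈ -0.124 kN.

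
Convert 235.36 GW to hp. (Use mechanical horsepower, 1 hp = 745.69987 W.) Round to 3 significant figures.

3.16 × 10^8 horsepower

1 gigawatt = 1.34102 × 10^6 horsepower.
Then 235.36 × 1.34102 × 10^6 ≈ 3.16 × 10^8 hp.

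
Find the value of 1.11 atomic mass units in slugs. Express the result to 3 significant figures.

1.26e-28 slugs

1 atomic mass unit = 1.13783e-28 slugs.
Thus 1.11 × 1.13783e-28 ≈ 1.26e-28 slug.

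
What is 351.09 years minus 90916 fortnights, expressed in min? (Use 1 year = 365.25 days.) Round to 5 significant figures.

-1.6482e+9 min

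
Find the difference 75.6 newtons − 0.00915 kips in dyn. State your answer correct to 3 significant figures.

75.6 N = 7.56000e+6 dyn and 0.00915 kip = 4.07012e+6 dyn.
7.56000e+6 − 4.07012e+6 ≈ 3.49e+6 dyn.

3.49e+6 dynes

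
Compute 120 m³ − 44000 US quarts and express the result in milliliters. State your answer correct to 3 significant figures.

7.84e+7 mL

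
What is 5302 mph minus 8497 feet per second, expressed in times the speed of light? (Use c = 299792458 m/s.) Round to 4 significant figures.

5302 mph = 7.90616e-6 c and 8497 ft/s = 8.63893e-6 c.
7.90616e-6 − 8.63893e-6 ≈ -7.328e-7 c.

-7.328e-7 c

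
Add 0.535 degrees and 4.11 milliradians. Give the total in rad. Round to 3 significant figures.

0.535 ° = 0.00933751 rad and 4.11 mrad = 0.00411000 rad.
0.00933751 + 0.00411000 ≈ 0.0134 rad.

0.0134 radians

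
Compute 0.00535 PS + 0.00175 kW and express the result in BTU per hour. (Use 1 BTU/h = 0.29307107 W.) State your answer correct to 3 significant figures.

19.4 BTU per hour

0.00535 PS = 13.4265 BTU/h and 0.00175 kW = 5.97125 BTU/h.
13.4265 + 5.97125 ≈ 19.4 BTU/h.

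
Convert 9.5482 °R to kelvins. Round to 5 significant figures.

°R = K × 9/5.
Applying the formula gives 5.3046 K.

5.3046 kelvins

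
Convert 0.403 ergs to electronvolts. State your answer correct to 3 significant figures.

2.52 × 10^11 eV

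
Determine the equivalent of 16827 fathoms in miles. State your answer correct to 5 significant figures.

19.122 mi

1 fathom = 0.00113636 mi.
So 16827 × 0.00113636 ≈ 19.122 mi.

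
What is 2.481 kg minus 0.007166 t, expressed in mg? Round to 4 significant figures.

-4.685e+6 mg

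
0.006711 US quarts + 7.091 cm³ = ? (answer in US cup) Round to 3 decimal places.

0.057 US cup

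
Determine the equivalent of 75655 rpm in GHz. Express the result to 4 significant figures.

1 revolution per minute = 1.66667e-11 gigahertz.
Then 75655 × 1.66667e-11 ≈ 1.261e-6 GHz.

1.261e-6 GHz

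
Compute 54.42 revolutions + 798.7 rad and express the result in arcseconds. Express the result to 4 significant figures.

2.353 × 10^8 arcsec

54.42 rev = 7.05283 × 10^7 arcsec and 798.7 rad = 1.64744 × 10^8 arcsec.
7.05283 × 10^7 + 1.64744 × 10^8 ≈ 2.353 × 10^8 arcsec.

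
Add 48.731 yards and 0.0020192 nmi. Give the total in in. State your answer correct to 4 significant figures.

48.731 yd = 1754.32 in and 0.0020192 nmi = 147.227 in.
1754.32 + 147.227 ≈ 1902 in.

1902 in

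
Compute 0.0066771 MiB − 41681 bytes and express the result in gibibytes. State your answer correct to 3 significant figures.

0.0066771 MiB = 6.52061 × 10^-6 GiB and 41681 B = 3.88185 × 10^-5 GiB.
6.52061 × 10^-6 − 3.88185 × 10^-5 ≈ -3.23 × 10^-5 GiB.

-3.23 × 10^-5 GiB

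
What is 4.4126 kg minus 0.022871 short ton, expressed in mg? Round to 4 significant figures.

-1.634 × 10^7 mg

4.4126 kg = 4.41260 × 10^6 mg and 0.022871 short ton = 2.07482 × 10^7 mg.
4.41260 × 10^6 − 2.07482 × 10^7 ≈ -1.634 × 10^7 mg.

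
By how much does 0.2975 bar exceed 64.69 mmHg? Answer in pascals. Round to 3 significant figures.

21100 Pa

0.2975 bar = 29750.0 Pa and 64.69 mmHg = 8624.63 Pa.
29750.0 − 8624.63 ≈ 21100 Pa.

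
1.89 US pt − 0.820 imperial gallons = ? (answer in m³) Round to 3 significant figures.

-0.00283 m³

1.89 US pt = 0.000894304 m³ and 0.820 imp gal = 0.00372779 m³.
0.000894304 − 0.00372779 ≈ -0.00283 m³.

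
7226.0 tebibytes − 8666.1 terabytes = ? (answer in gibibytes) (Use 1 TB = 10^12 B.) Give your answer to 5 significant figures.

7226.0 TiB = 7.39942 × 10^6 GiB and 8666.1 TB = 8.07093 × 10^6 GiB.
7.39942 × 10^6 − 8.07093 × 10^6 ≈ -671510 GiB.

-671510 gibibytes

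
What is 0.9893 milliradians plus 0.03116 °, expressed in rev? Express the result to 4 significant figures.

0.9893 mrad = 0.000157452 rev and 0.03116 ° = 8.65556e-5 rev.
0.000157452 + 8.65556e-5 ≈ 0.0002440 rev.

0.0002440 rev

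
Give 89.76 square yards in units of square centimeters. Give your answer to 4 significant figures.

750500 cm²

1 yd² = 8361.27 square centimeters.
Then 89.76 × 8361.27 ≈ 750500 cm².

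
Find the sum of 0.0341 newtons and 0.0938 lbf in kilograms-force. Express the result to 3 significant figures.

0.0460 kgf

0.0341 N = 0.00347723 kgf and 0.0938 lbf = 0.0425470 kgf.
0.00347723 + 0.0425470 ≈ 0.0460 kgf.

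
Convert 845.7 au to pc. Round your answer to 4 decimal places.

1 astronomical unit = 4.84814e-6 parsecs.
845.7 × 4.84814e-6 ≈ 0.0041 pc.

0.0041 parsecs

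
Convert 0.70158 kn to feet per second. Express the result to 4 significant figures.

1.184 ft/s

1 kn = 1.68781 ft/s.
0.70158 × 1.68781 ≈ 1.184 ft/s.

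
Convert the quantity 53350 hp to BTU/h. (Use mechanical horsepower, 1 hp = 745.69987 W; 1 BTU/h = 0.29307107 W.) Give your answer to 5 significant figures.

1 hp = 2544.43 BTU per hour.
Then 53350 × 2544.43 ≈ 1.3575e+8 BTU/h.

1.3575e+8 BTU/h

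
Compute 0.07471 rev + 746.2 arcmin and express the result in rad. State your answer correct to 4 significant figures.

0.6865 radians

0.07471 rev = 0.469417 rad and 746.2 arcmin = 0.217061 rad.
0.469417 + 0.217061 ≈ 0.6865 rad.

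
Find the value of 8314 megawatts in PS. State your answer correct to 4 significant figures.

1 megawatt = 1359.62 PS.
Then 8314 × 1359.62 ≈ 1.130 × 10^7 PS.

1.130 × 10^7 PS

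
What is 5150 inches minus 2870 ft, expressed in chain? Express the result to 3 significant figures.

5150 in = 6.50253 chain and 2870 ft = 43.4848 chain.
6.50253 − 43.4848 ≈ -37.0 chain.

-37.0 chain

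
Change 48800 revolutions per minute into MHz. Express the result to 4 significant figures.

1 rpm = 1.66667 × 10^-8 MHz.
Then 48800 × 1.66667 × 10^-8 ≈ 0.0008133 MHz.

0.0008133 megahertz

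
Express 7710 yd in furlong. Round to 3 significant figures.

35.0 furlong

1 yd = 0.00454545 furlongs.
7710 × 0.00454545 ≈ 35.0 furlong.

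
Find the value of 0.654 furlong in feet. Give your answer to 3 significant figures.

432 ft

1 furlong = 660.000 ft.
Thus 0.654 × 660.000 ≈ 432 ft.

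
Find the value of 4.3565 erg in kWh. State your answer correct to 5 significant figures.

1 erg = 2.77778 × 10^-14 kWh.
So 4.3565 × 2.77778 × 10^-14 ≈ 1.2101 × 10^-13 kWh.

1.2101 × 10^-13 kWh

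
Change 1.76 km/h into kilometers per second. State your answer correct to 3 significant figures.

1 kilometer per hour = 0.000277778 km/s.
1.76 × 0.000277778 ≈ 0.000489 km/s.

0.000489 km/s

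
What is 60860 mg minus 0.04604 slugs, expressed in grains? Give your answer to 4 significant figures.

-9430 grains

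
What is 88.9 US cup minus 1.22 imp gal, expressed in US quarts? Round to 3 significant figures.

88.9 US cup = 22.2250 US qt and 1.22 imp gal = 5.86064 US qt.
22.2250 − 5.86064 ≈ 16.4 US qt.

16.4 US qt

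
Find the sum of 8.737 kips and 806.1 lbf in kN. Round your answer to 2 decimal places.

42.45 kN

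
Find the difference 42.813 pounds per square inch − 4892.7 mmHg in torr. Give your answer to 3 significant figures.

-2680 torr

42.813 psi = 2214.07 torr and 4892.7 mmHg = 4892.70 torr.
2214.07 − 4892.70 ≈ -2680 torr.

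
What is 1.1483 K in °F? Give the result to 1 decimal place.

K = (°F + 459.67) × 5/9.
Applying the formula gives -457.6 °F.

-457.6 °F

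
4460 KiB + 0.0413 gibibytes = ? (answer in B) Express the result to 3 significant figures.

4.89 × 10^7 bytes

4460 KiB = 4.56704 × 10^6 B and 0.0413 GiB = 4.43455 × 10^7 B.
4.56704 × 10^6 + 4.43455 × 10^7 ≈ 4.89 × 10^7 B.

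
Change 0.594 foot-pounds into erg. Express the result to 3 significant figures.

1 ft·lbf = 1.35582e+7 ergs.
Thus 0.594 × 1.35582e+7 ≈ 8.05e+6 erg.

8.05e+6 erg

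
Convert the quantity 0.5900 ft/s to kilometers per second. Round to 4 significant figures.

1 foot per second = 0.000304800 km/s.
0.5900 × 0.000304800 ≈ 0.0001798 km/s.

0.0001798 kilometers per second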